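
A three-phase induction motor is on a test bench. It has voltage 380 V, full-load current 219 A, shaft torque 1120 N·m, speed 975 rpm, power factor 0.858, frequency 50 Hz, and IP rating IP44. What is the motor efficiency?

ω = 2π × 975/60 = 102.1 rad/s; P_out = τω = 1120 × 102.1 = 114352 W
P_in = √3·V_L·I_L·cosφ = 1.732 × 380 × 219 × 0.858 = 123670 W
η = P_out / P_in = 114352 / 123670 = 0.925 = 92.5%

92.5 %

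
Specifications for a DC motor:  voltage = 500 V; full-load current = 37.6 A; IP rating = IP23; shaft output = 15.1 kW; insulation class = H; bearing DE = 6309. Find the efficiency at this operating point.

P_out = 15.1 kW = 15100 W
P_in = V·I = 500 × 37.6 = 18800 W
η = P_out / P_in = 15100 / 18800 = 0.803 = 80.3%

80.3 %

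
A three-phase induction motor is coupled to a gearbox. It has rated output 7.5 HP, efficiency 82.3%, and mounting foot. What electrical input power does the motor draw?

P_out = 7.5 × 746 = 5595 W
P_in = P_out/η = 5595/0.823 = 6798 W = 6.8 kW

6.8 kW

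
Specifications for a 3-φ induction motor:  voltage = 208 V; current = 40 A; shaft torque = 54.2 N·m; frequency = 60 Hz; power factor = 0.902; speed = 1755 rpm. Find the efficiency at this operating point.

ω = 2π × 1755/60 = 183.8 rad/s; P_out = τω = 54.2 × 183.8 = 9962 W
P_in = √3·V_L·I_L·cosφ = 1.732 × 208 × 40 × 0.902 = 12998 W
η = P_out / P_in = 9962 / 12998 = 0.766 = 76.6%

76.6 %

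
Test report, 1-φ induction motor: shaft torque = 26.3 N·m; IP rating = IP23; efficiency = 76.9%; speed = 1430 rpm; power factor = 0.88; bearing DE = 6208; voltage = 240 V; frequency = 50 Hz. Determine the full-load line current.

24.2 A

ω = 2π×1430/60 = 149.7 rad/s; P_out = τω = 26.3 × 149.7 = 3937 W
P_in = P_out / η = 3937 / 0.769 = 5120 W
I = P_in / (V·cosφ) = 5120 / (240 × 0.88) = 24.2 A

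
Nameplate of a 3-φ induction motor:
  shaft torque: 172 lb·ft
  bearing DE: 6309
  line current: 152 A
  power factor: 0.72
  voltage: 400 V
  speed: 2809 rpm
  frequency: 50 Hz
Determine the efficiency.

90.5 %

τ = 172 lb·ft × 1.356 = 233.2 N·m
ω = 2π × 2809/60 = 294.2 rad/s; P_out = τω = 233.2 × 294.2 = 68607 W
P_in = √3·V_L·I_L·cosφ = 1.732 × 400 × 152 × 0.72 = 75820 W
η = P_out / P_in = 68607 / 75820 = 0.905 = 90.5%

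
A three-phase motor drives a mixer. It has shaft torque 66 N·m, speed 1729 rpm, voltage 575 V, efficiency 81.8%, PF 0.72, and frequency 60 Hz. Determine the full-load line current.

ω = 2π×1729/60 = 181.1 rad/s; P_out = τω = 66 × 181.1 = 11953 W
P_in = P_out / η = 11953 / 0.818 = 14612 W
I_L = P_in / (√3·V_L·cosφ) = 14612 / (1.732 × 575 × 0.72) = 20.4 A

20.4 A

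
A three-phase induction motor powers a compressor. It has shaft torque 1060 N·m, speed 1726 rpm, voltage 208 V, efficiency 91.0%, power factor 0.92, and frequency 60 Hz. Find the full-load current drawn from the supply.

ω = 2π×1726/60 = 180.7 rad/s; P_out = τω = 1060 × 180.7 = 191542 W
P_in = P_out / η = 191542 / 0.910 = 210486 W
I_L = P_in / (√3·V_L·cosφ) = 210486 / (1.732 × 208 × 0.92) = 635 A

635 A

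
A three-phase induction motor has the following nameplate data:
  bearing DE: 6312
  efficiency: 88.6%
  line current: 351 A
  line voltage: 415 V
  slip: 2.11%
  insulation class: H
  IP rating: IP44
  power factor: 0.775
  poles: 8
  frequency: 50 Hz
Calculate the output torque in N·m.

P_in = √3·V·I·cosφ = 1.732 × 415 × 351 × 0.775 = 195526 W
P_out = η·P_in = 0.886 × 195526 = 173236 W
n_s = 120×50/8 = 750 rpm; n = 750×(1−0.0211) = 734 rpm
ω = 2π×734/60 = 76.86 rad/s
τ = P_out/ω = 173236/76.86 = 2250 N·m

2250 N·m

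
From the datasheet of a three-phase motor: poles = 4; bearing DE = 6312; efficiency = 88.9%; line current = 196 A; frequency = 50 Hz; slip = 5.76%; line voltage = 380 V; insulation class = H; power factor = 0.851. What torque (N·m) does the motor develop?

659 N·m

P_in = √3·V·I·cosφ = 1.732 × 380 × 196 × 0.851 = 109778 W
P_out = η·P_in = 0.889 × 109778 = 97593 W
n_s = 120×50/4 = 1500 rpm; n = 1500×(1−0.0576) = 1414 rpm
ω = 2π×1414/60 = 148.1 rad/s
τ = P_out/ω = 97593/148.1 = 659 N·m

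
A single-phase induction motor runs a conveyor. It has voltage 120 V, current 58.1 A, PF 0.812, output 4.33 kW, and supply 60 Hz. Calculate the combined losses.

1330 W

P_in = V·I·cosφ = 120×58.1×0.812 = 5661 W
P_out = 4330 W
Losses = P_in − P_out = 5661 − 4330 = 1331 W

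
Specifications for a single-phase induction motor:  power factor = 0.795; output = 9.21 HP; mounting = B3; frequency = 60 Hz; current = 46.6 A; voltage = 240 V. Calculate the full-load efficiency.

P_out = 9.21 × 746 = 6871 W
P_in = V·I·cosφ = 240 × 46.6 × 0.795 = 8891 W
η = P_out / P_in = 6871 / 8891 = 0.773 = 77.3%

77.3 %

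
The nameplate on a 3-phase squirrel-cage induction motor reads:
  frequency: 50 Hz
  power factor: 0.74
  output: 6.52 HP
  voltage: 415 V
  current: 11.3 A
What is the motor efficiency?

P_out = 6.52 × 746 = 4864 W
P_in = √3·V_L·I_L·cosφ = 1.732 × 415 × 11.3 × 0.74 = 6010 W
η = P_out / P_in = 4864 / 6010 = 0.809 = 80.9%

80.9 %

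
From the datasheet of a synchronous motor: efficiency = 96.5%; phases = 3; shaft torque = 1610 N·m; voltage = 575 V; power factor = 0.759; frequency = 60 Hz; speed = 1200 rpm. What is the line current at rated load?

277 A

ω = 2π×1200/60 = 125.7 rad/s; P_out = τω = 1610 × 125.7 = 202377 W
P_in = P_out / η = 202377 / 0.965 = 209717 W
I_L = P_in / (√3·V_L·cosφ) = 209717 / (1.732 × 575 × 0.759) = 277 A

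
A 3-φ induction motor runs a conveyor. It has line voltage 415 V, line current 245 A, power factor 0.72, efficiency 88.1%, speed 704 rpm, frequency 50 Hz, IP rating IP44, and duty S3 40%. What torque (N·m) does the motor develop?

P_in = √3·V·I·cosφ = 1.732 × 415 × 245 × 0.72 = 126793 W
P_out = η·P_in = 0.881 × 126793 = 111705 W
n = 704 rpm
ω = 2π×704/60 = 73.72 rad/s
τ = P_out/ω = 111705/73.72 = 1520 N·m

1520 N·m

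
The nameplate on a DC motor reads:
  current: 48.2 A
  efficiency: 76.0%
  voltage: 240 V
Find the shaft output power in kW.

8.79 kW

P_in = V·I = 240 × 48.2 = 11568 W
P_out = η·P_in = 0.76 × 11568 = 8792 W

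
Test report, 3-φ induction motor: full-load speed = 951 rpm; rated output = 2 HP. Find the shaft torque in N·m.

15 N·m

P_out = 2 × 746 = 1492 W
ω = 2π × 951/60 = 99.59 rad/s
τ = P_out/ω = 1492/99.59 = 15 N·m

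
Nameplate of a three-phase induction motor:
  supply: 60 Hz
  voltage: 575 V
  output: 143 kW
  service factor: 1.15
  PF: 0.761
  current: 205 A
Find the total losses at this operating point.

P_in = √3·V·I·cosφ = 1.732×575×205×0.761 = 155365 W
P_out = 143000 W
Losses = P_in − P_out = 155365 − 143000 = 12365 W

12400 W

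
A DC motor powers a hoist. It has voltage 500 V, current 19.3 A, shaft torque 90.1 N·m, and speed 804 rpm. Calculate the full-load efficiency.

ω = 2π × 804/60 = 84.19 rad/s; P_out = τω = 90.1 × 84.19 = 7586 W
P_in = V·I = 500 × 19.3 = 9650 W
η = P_out / P_in = 7586 / 9650 = 0.786 = 78.6%

78.6 %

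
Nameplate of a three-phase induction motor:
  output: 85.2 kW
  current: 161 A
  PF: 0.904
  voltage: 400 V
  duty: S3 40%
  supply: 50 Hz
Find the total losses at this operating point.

P_in = √3·V·I·cosφ = 1.732×400×161×0.904 = 100833 W
P_out = 85200 W
Losses = P_in − P_out = 100833 − 85200 = 15633 W

15600 W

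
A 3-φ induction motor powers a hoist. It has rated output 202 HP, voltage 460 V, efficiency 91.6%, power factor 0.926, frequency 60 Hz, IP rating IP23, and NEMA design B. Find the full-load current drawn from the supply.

223 A

P_out = 202 × 746 = 150692 W
P_in = P_out / η = 150692 / 0.916 = 164511 W
I_L = P_in / (√3·V_L·cosφ) = 164511 / (1.732 × 460 × 0.926) = 223 A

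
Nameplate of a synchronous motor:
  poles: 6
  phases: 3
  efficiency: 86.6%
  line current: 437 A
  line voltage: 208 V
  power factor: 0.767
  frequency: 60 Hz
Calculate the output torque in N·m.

832 N·m

P_in = √3·V·I·cosφ = 1.732 × 208 × 437 × 0.767 = 120750 W
P_out = η·P_in = 0.866 × 120750 = 104570 W
n = n_s = 120×60/6 = 1200 rpm (synchronous)
ω = 2π×1200/60 = 125.7 rad/s
τ = P_out/ω = 104570/125.7 = 832 N·m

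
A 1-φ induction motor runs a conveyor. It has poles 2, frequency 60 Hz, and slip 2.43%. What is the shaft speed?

3513 rpm

n_s = 120f/p = 120×60/2 = 3600 rpm
n = n_s(1 − s) = 3600 × (1 − 0.0243) = 3513 rpm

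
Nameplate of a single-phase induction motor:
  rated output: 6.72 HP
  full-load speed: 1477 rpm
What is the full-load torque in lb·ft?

23.9 lb·ft

P_out = 6.72 × 746 = 5013 W
ω = 2π × 1477/60 = 154.7 rad/s
τ = P_out/ω = 5013/154.7 = 32.4 N·m
In lb·ft: 32.4/1.356 = 23.9 lb·ft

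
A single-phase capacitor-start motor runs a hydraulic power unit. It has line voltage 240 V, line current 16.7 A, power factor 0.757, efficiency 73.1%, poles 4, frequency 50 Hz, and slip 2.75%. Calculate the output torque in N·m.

14.5 N·m

P_in = V·I·cosφ = 240 × 16.7 × 0.757 = 3034 W
P_out = η·P_in = 0.731 × 3034 = 2218 W
n_s = 120×50/4 = 1500 rpm; n = 1500×(1−0.0275) = 1459 rpm
ω = 2π×1459/60 = 152.8 rad/s
τ = P_out/ω = 2218/152.8 = 14.5 N·m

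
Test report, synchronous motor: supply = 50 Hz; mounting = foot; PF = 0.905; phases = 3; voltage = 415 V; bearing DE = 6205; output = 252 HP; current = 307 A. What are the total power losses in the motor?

11.7 kW

P_in = √3·V·I·cosφ = 1.732×415×307×0.905 = 199702 W
P_out = 252×746 = 187992 W
Losses = P_in − P_out = 199702 − 187992 = 11710 W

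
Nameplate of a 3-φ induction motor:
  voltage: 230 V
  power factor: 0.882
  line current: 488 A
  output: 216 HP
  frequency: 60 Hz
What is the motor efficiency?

P_out = 216 × 746 = 161136 W
P_in = √3·V_L·I_L·cosφ = 1.732 × 230 × 488 × 0.882 = 171461 W
η = P_out / P_in = 161136 / 171461 = 0.940 = 94.0%

94.0 %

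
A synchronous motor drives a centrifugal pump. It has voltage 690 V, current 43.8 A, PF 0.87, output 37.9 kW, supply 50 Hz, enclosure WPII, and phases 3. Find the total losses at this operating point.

P_in = √3·V·I·cosφ = 1.732×690×43.8×0.87 = 45540 W
P_out = 37900 W
Losses = P_in − P_out = 45540 − 37900 = 7640 W

7640 W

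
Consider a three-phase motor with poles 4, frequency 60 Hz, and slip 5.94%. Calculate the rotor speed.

n_s = 120f/p = 120×60/4 = 1800 rpm
n = n_s(1 − s) = 1800 × (1 − 0.0594) = 1693 rpm

1693 rpm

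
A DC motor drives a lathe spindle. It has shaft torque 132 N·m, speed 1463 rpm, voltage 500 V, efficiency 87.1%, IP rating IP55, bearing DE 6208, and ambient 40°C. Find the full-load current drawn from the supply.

46.4 A

ω = 2π×1463/60 = 153.2 rad/s; P_out = τω = 132 × 153.2 = 20222 W
P_in = P_out / η = 20222 / 0.871 = 23217 W
I = P_in / V = 23217 / 500 = 46.4 A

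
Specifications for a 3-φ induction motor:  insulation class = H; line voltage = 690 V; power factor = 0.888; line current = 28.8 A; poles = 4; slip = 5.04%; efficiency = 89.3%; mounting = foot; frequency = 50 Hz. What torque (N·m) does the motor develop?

P_in = √3·V·I·cosφ = 1.732 × 690 × 28.8 × 0.888 = 30563 W
P_out = η·P_in = 0.893 × 30563 = 27293 W
n_s = 120×50/4 = 1500 rpm; n = 1500×(1−0.0504) = 1424 rpm
ω = 2π×1424/60 = 149.1 rad/s
τ = P_out/ω = 27293/149.1 = 183 N·m

183 N·m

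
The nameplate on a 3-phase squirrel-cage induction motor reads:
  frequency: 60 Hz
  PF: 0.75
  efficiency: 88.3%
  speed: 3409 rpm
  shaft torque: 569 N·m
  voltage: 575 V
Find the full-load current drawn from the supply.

308 A

ω = 2π×3409/60 = 357 rad/s; P_out = τω = 569 × 357 = 203133 W
P_in = P_out / η = 203133 / 0.883 = 230049 W
I_L = P_in / (√3·V_L·cosφ) = 230049 / (1.732 × 575 × 0.75) = 308 A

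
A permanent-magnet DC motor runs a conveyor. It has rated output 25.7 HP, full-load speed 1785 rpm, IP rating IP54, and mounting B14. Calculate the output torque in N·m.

103 N·m

P_out = 25.7 × 746 = 19172 W
ω = 2π × 1785/60 = 186.9 rad/s
τ = P_out/ω = 19172/186.9 = 103 N·m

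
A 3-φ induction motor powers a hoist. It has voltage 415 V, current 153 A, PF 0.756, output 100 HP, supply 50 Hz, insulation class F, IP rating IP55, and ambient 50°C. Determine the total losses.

P_in = √3·V·I·cosφ = 1.732×415×153×0.756 = 83140 W
P_out = 100×746 = 74600 W
Losses = P_in − P_out = 83140 − 74600 = 8540 W

8.54 kW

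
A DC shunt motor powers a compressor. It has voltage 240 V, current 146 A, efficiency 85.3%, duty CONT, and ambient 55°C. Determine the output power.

P_in = V·I = 240 × 146 = 35040 W
P_out = η·P_in = 0.853 × 35040 = 29889 W

29.9 kW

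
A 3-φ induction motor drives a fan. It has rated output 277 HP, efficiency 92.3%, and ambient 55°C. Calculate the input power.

P_out = 277 × 746 = 206642 W
P_in = P_out/η = 206642/0.923 = 223881 W = 224 kW

224 kW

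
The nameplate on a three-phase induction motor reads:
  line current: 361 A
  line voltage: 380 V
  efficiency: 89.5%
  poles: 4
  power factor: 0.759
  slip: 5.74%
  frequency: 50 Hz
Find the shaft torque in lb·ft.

804 lb·ft

P_in = √3·V·I·cosφ = 1.732 × 380 × 361 × 0.759 = 180335 W
P_out = η·P_in = 0.895 × 180335 = 161400 W
n_s = 120×50/4 = 1500 rpm; n = 1500×(1−0.0574) = 1414 rpm
ω = 2π×1414/60 = 148.1 rad/s
τ = P_out/ω = 161400/148.1 = 1090 N·m
In lb·ft: 1090/1.356 = 804 lb·ft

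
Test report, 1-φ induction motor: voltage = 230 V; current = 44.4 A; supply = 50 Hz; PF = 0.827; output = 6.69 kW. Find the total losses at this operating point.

1760 W

P_in = V·I·cosφ = 230×44.4×0.827 = 8445 W
P_out = 6690 W
Losses = P_in − P_out = 8445 − 6690 = 1755 W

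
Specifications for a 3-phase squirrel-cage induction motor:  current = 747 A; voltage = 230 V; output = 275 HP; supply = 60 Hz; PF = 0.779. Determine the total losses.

26700 W

P_in = √3·V·I·cosφ = 1.732×230×747×0.779 = 231811 W
P_out = 275×746 = 205150 W
Losses = P_in − P_out = 231811 − 205150 = 26661 W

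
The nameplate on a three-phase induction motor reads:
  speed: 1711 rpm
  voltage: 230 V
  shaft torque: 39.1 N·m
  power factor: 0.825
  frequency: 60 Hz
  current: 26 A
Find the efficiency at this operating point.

ω = 2π × 1711/60 = 179.2 rad/s; P_out = τω = 39.1 × 179.2 = 7007 W
P_in = √3·V_L·I_L·cosφ = 1.732 × 230 × 26 × 0.825 = 8545 W
η = P_out / P_in = 7007 / 8545 = 0.820 = 82.0%

82.0 %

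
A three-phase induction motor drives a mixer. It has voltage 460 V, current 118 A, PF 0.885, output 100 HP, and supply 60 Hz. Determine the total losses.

P_in = √3·V·I·cosφ = 1.732×460×118×0.885 = 83201 W
P_out = 100×746 = 74600 W
Losses = P_in − P_out = 83201 − 74600 = 8601 W

8600 W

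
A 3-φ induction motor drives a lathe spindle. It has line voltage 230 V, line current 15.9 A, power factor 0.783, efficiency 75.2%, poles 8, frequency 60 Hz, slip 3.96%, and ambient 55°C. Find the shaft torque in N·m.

41.2 N·m

P_in = √3·V·I·cosφ = 1.732 × 230 × 15.9 × 0.783 = 4959 W
P_out = η·P_in = 0.752 × 4959 = 3729 W
n_s = 120×60/8 = 900 rpm; n = 900×(1−0.0396) = 864 rpm
ω = 2π×864/60 = 90.48 rad/s
τ = P_out/ω = 3729/90.48 = 41.2 N·m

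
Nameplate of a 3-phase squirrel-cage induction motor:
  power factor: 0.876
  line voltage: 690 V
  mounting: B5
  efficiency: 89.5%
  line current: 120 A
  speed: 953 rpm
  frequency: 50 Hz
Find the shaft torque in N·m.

1130 N·m

P_in = √3·V·I·cosφ = 1.732 × 690 × 120 × 0.876 = 125627 W
P_out = η·P_in = 0.895 × 125627 = 112436 W
n = 953 rpm
ω = 2π×953/60 = 99.8 rad/s
τ = P_out/ω = 112436/99.8 = 1130 N·m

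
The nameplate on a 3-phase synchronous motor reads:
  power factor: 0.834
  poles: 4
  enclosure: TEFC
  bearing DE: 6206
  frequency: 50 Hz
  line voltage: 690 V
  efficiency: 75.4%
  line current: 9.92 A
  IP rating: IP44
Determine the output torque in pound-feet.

35 lb·ft

P_in = √3·V·I·cosφ = 1.732 × 690 × 9.92 × 0.834 = 9887 W
P_out = η·P_in = 0.754 × 9887 = 7455 W
n = n_s = 120×50/4 = 1500 rpm (synchronous)
ω = 2π×1500/60 = 157.1 rad/s
τ = P_out/ω = 7455/157.1 = 47.45 N·m
In lb·ft: 47.45/1.356 = 35 lb·ft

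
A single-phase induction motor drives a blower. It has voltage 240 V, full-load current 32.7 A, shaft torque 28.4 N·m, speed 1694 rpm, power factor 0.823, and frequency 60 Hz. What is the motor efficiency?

78.0 %

ω = 2π × 1694/60 = 177.4 rad/s; P_out = τω = 28.4 × 177.4 = 5038 W
P_in = V·I·cosφ = 240 × 32.7 × 0.823 = 6459 W
η = P_out / P_in = 5038 / 6459 = 0.780 = 78.0%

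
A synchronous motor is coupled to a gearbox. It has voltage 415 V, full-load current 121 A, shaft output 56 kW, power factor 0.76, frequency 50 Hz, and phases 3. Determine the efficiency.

P_out = 56 kW = 56000 W
P_in = √3·V_L·I_L·cosφ = 1.732 × 415 × 121 × 0.76 = 66099 W
η = P_out / P_in = 56000 / 66099 = 0.847 = 84.7%

84.7 %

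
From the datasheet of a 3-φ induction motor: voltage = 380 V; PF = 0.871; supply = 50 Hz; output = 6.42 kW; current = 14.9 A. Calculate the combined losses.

2120 W

P_in = √3·V·I·cosφ = 1.732×380×14.9×0.871 = 8542 W
P_out = 6420 W
Losses = P_in − P_out = 8542 − 6420 = 2122 W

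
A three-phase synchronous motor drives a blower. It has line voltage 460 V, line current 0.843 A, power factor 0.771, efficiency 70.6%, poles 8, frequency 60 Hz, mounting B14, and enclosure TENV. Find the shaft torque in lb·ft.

2.86 lb·ft

P_in = √3·V·I·cosφ = 1.732 × 460 × 0.843 × 0.771 = 518 W
P_out = η·P_in = 0.706 × 518 = 366 W
n = n_s = 120×60/8 = 900 rpm (synchronous)
ω = 2π×900/60 = 94.25 rad/s
τ = P_out/ω = 366/94.25 = 3.883 N·m
In lb·ft: 3.883/1.356 = 2.86 lb·ft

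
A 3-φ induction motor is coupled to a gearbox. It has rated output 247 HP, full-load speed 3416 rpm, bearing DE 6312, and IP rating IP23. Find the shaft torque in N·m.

P_out = 247 × 746 = 184262 W
ω = 2π × 3416/60 = 357.7 rad/s
τ = P_out/ω = 184262/357.7 = 515 N·m

515 N·m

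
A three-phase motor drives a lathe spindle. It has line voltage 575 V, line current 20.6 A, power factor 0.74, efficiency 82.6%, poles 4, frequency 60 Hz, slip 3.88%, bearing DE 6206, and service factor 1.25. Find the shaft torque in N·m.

69.2 N·m

P_in = √3·V·I·cosφ = 1.732 × 575 × 20.6 × 0.74 = 15181 W
P_out = η·P_in = 0.826 × 15181 = 12540 W
n_s = 120×60/4 = 1800 rpm; n = 1800×(1−0.0388) = 1730 rpm
ω = 2π×1730/60 = 181.2 rad/s
τ = P_out/ω = 12540/181.2 = 69.2 N·m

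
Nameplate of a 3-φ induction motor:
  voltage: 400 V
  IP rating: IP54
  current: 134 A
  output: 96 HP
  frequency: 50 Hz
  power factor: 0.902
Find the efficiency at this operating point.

85.5 %

P_out = 96 × 746 = 71616 W
P_in = √3·V_L·I_L·cosφ = 1.732 × 400 × 134 × 0.902 = 83737 W
η = P_out / P_in = 71616 / 83737 = 0.855 = 85.5%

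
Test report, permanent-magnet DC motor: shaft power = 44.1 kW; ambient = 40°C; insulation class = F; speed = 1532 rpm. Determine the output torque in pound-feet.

ω = 2π × 1532/60 = 160.4 rad/s
τ = P/ω = 44100/160.4 = 274.9 N·m
In lb·ft: 274.9/1.356 = 203 lb·ft

203 lb·ft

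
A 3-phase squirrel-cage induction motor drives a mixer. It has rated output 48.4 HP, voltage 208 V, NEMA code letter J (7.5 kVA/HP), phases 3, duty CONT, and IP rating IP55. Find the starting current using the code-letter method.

S_LR = 7.5 × 48.4 = 363 kVA
I_LR = S_LR/(√3·V_L) = 363000/(1.732×208) = 1010 A

1010 A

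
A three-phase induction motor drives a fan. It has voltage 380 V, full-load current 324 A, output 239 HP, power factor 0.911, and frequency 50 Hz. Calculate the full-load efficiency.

91.8 %

P_out = 239 × 746 = 178294 W
P_in = √3·V_L·I_L·cosφ = 1.732 × 380 × 324 × 0.911 = 194265 W
η = P_out / P_in = 178294 / 194265 = 0.918 = 91.8%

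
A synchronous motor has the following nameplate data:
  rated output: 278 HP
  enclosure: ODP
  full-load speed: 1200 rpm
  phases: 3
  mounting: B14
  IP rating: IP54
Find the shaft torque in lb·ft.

P_out = 278 × 746 = 207388 W
ω = 2π × 1200/60 = 125.7 rad/s
τ = P_out/ω = 207388/125.7 = 1650 N·m
In lb·ft: 1650/1.356 = 1220 lb·ft

1220 lb·ft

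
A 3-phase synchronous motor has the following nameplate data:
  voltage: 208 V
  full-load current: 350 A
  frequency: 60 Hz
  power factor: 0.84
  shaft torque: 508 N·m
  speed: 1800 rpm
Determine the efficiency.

ω = 2π × 1800/60 = 188.5 rad/s; P_out = τω = 508 × 188.5 = 95758 W
P_in = √3·V_L·I_L·cosφ = 1.732 × 208 × 350 × 0.84 = 105915 W
η = P_out / P_in = 95758 / 105915 = 0.904 = 90.4%

90.4 %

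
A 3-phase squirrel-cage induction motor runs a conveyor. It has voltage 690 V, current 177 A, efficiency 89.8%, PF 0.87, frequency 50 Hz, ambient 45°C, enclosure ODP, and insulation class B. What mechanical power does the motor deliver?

165 kW

P_in = √3·V·I·cosφ = 1.732 × 690 × 177 × 0.87 = 184030 W
P_out = η·P_in = 0.898 × 184030 = 165259 W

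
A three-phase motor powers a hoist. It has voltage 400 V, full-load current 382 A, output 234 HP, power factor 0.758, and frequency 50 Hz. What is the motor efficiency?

87.0 %

P_out = 234 × 746 = 174564 W
P_in = √3·V_L·I_L·cosφ = 1.732 × 400 × 382 × 0.758 = 200604 W
η = P_out / P_in = 174564 / 200604 = 0.870 = 87.0%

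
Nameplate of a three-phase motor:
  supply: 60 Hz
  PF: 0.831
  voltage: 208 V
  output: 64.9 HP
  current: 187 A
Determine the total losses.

7.57 kW

P_in = √3·V·I·cosφ = 1.732×208×187×0.831 = 55983 W
P_out = 64.9×746 = 48415 W
Losses = P_in − P_out = 55983 − 48415 = 7568 W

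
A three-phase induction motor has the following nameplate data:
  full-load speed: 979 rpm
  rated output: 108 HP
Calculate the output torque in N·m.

786 N·m

P_out = 108 × 746 = 80568 W
ω = 2π × 979/60 = 102.5 rad/s
τ = P_out/ω = 80568/102.5 = 786 N·m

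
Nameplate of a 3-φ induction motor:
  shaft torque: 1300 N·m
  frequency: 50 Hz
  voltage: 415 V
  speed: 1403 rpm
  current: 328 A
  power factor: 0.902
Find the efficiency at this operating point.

89.8 %

ω = 2π × 1403/60 = 146.9 rad/s; P_out = τω = 1300 × 146.9 = 190970 W
P_in = √3·V_L·I_L·cosφ = 1.732 × 415 × 328 × 0.902 = 212655 W
η = P_out / P_in = 190970 / 212655 = 0.898 = 89.8%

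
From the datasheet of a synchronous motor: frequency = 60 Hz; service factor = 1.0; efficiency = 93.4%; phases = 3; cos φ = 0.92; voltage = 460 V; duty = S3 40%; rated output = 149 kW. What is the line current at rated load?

218 A

P_out = 149 kW = 149000 W
P_in = P_out / η = 149000 / 0.934 = 159529 W
I_L = P_in / (√3·V_L·cosφ) = 159529 / (1.732 × 460 × 0.92) = 218 A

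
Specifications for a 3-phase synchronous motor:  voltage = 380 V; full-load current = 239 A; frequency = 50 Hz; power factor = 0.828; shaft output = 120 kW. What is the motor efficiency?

92.1 %

P_out = 120 kW = 120000 W
P_in = √3·V_L·I_L·cosφ = 1.732 × 380 × 239 × 0.828 = 130245 W
η = P_out / P_in = 120000 / 130245 = 0.921 = 92.1%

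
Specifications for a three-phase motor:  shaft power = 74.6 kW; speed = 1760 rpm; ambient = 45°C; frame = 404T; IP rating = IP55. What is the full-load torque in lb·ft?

ω = 2π × 1760/60 = 184.3 rad/s
τ = P/ω = 74600/184.3 = 404.8 N·m
In lb·ft: 404.8/1.356 = 299 lb·ft

299 lb·ft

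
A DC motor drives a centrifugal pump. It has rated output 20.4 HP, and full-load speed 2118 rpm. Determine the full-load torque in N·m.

68.6 N·m

P_out = 20.4 × 746 = 15218 W
ω = 2π × 2118/60 = 221.8 rad/s
τ = P_out/ω = 15218/221.8 = 68.6 N·m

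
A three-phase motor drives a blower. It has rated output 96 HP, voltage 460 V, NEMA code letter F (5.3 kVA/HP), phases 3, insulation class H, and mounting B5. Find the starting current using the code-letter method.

639 A

S_LR = 5.3 × 96 = 508.8 kVA
I_LR = S_LR/(√3·V_L) = 508800/(1.732×460) = 639 A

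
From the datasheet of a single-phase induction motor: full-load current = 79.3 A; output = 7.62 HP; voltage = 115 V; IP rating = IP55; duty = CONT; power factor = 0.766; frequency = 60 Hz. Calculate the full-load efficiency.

P_out = 7.62 × 746 = 5685 W
P_in = V·I·cosφ = 115 × 79.3 × 0.766 = 6986 W
η = P_out / P_in = 5685 / 6986 = 0.814 = 81.4%

81.4 %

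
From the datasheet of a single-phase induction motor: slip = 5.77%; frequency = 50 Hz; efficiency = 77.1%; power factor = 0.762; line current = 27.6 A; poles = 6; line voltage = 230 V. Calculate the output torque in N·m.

37.8 N·m

P_in = V·I·cosφ = 230 × 27.6 × 0.762 = 4837 W
P_out = η·P_in = 0.771 × 4837 = 3729 W
n_s = 120×50/6 = 1000 rpm; n = 1000×(1−0.0577) = 942 rpm
ω = 2π×942/60 = 98.65 rad/s
τ = P_out/ω = 3729/98.65 = 37.8 N·m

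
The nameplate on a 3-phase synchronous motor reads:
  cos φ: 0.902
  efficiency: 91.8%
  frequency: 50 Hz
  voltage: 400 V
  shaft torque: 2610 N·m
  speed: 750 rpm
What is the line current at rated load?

357 A

ω = 2π×750/60 = 78.54 rad/s; P_out = τω = 2610 × 78.54 = 204989 W
P_in = P_out / η = 204989 / 0.918 = 223300 W
I_L = P_in / (√3·V_L·cosφ) = 223300 / (1.732 × 400 × 0.902) = 357 A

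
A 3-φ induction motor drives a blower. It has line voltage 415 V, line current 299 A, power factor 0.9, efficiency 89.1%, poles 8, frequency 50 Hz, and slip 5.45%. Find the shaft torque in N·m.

2320 N·m

P_in = √3·V·I·cosφ = 1.732 × 415 × 299 × 0.9 = 193424 W
P_out = η·P_in = 0.891 × 193424 = 172341 W
n_s = 120×50/8 = 750 rpm; n = 750×(1−0.0545) = 709 rpm
ω = 2π×709/60 = 74.25 rad/s
τ = P_out/ω = 172341/74.25 = 2320 N·m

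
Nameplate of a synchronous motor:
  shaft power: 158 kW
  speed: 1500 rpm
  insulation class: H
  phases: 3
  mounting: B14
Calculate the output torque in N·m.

ω = 2π × 1500/60 = 157.1 rad/s
τ = P/ω = 158000/157.1 = 1010 N·m

1010 N·m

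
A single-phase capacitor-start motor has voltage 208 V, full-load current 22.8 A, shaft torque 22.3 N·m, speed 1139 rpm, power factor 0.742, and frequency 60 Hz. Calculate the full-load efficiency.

ω = 2π × 1139/60 = 119.3 rad/s; P_out = τω = 22.3 × 119.3 = 2660 W
P_in = V·I·cosφ = 208 × 22.8 × 0.742 = 3519 W
η = P_out / P_in = 2660 / 3519 = 0.756 = 75.6%

75.6 %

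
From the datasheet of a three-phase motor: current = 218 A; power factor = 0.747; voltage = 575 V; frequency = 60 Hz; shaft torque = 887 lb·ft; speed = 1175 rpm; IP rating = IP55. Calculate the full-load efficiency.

91.2 %

τ = 887 lb·ft × 1.356 = 1203 N·m
ω = 2π × 1175/60 = 123 rad/s; P_out = τω = 1203 × 123 = 147969 W
P_in = √3·V_L·I_L·cosφ = 1.732 × 575 × 218 × 0.747 = 162178 W
η = P_out / P_in = 147969 / 162178 = 0.912 = 91.2%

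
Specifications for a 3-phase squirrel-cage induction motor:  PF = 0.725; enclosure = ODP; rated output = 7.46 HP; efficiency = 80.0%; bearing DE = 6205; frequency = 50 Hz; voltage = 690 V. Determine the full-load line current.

P_out = 7.46 × 746 = 5565 W
P_in = P_out / η = 5565 / 0.800 = 6956 W
I_L = P_in / (√3·V_L·cosφ) = 6956 / (1.732 × 690 × 0.725) = 8.03 A

8.03 A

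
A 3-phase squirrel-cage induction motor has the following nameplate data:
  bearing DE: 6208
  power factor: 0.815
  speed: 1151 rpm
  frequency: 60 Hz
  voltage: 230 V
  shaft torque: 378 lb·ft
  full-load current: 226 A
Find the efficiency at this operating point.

84.2 %

τ = 378 lb·ft × 1.356 = 512.6 N·m
ω = 2π × 1151/60 = 120.5 rad/s; P_out = τω = 512.6 × 120.5 = 61768 W
P_in = √3·V_L·I_L·cosφ = 1.732 × 230 × 226 × 0.815 = 73374 W
η = P_out / P_in = 61768 / 73374 = 0.842 = 84.2%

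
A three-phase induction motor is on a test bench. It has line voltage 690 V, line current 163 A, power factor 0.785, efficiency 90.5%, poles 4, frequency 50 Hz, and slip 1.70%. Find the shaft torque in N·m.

896 N·m

P_in = √3·V·I·cosφ = 1.732 × 690 × 163 × 0.785 = 152916 W
P_out = η·P_in = 0.905 × 152916 = 138389 W
n_s = 120×50/4 = 1500 rpm; n = 1500×(1−0.017) = 1475 rpm
ω = 2π×1475/60 = 154.5 rad/s
τ = P_out/ω = 138389/154.5 = 896 N·m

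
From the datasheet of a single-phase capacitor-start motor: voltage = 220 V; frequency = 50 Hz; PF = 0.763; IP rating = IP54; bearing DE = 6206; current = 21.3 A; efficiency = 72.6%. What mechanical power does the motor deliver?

P_in = V·I·cosφ = 220 × 21.3 × 0.763 = 3575 W
P_out = η·P_in = 0.726 × 3575 = 2595 W

2.6 kW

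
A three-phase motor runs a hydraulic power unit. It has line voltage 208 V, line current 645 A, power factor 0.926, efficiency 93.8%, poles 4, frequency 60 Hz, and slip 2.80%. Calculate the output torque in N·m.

1100 N·m

P_in = √3·V·I·cosφ = 1.732 × 208 × 645 × 0.926 = 215170 W
P_out = η·P_in = 0.938 × 215170 = 201829 W
n_s = 120×60/4 = 1800 rpm; n = 1800×(1−0.028) = 1750 rpm
ω = 2π×1750/60 = 183.3 rad/s
τ = P_out/ω = 201829/183.3 = 1100 N·m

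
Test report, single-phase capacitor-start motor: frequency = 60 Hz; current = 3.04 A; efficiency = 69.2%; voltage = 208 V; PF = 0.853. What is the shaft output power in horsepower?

0.5 HP

P_in = V·I·cosφ = 208 × 3.04 × 0.853 = 539 W
P_out = η·P_in = 0.692 × 539 = 373 W
= 373/746 = 0.5 HP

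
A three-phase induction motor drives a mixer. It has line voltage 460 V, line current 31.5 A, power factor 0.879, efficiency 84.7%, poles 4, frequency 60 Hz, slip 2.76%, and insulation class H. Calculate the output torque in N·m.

P_in = √3·V·I·cosφ = 1.732 × 460 × 31.5 × 0.879 = 22060 W
P_out = η·P_in = 0.847 × 22060 = 18685 W
n_s = 120×60/4 = 1800 rpm; n = 1800×(1−0.0276) = 1750 rpm
ω = 2π×1750/60 = 183.3 rad/s
τ = P_out/ω = 18685/183.3 = 102 N·m

102 N·m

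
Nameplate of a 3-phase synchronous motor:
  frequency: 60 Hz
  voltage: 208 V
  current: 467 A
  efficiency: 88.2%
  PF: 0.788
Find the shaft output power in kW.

117 kW

P_in = √3·V·I·cosφ = 1.732 × 208 × 467 × 0.788 = 132573 W
P_out = η·P_in = 0.882 × 132573 = 116929 W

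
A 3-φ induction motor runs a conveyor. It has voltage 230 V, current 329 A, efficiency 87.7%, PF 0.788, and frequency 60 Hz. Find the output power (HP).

121 HP

P_in = √3·V·I·cosφ = 1.732 × 230 × 329 × 0.788 = 103276 W
P_out = η·P_in = 0.877 × 103276 = 90573 W
= 90573/746 = 121 HP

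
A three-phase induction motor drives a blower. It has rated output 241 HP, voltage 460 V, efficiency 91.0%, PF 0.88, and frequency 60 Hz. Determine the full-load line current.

282 A

P_out = 241 × 746 = 179786 W
P_in = P_out / η = 179786 / 0.910 = 197567 W
I_L = P_in / (√3·V_L·cosφ) = 197567 / (1.732 × 460 × 0.88) = 282 A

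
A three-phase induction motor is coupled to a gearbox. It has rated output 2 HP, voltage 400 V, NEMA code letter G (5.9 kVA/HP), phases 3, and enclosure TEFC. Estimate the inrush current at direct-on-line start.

17 A

S_LR = 5.9 × 2 = 11.8 kVA
I_LR = S_LR/(√3·V_L) = 11800/(1.732×400) = 17 A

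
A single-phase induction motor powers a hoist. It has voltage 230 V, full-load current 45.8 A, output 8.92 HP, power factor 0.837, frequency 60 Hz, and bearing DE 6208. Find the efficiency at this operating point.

75.5 %

P_out = 8.92 × 746 = 6654 W
P_in = V·I·cosφ = 230 × 45.8 × 0.837 = 8817 W
η = P_out / P_in = 6654 / 8817 = 0.755 = 75.5%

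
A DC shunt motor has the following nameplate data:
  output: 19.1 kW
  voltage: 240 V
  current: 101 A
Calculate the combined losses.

P_in = V·I = 240×101 = 24240 W
P_out = 19100 W
Losses = P_in − P_out = 24240 − 19100 = 5140 W

5140 W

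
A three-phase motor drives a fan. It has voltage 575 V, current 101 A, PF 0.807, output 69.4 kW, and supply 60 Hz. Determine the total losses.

P_in = √3·V·I·cosφ = 1.732×575×101×0.807 = 81173 W
P_out = 69400 W
Losses = P_in − P_out = 81173 − 69400 = 11773 W

11800 W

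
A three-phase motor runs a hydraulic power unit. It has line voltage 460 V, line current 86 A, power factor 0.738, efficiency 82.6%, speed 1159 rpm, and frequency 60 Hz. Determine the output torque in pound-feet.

P_in = √3·V·I·cosφ = 1.732 × 460 × 86 × 0.738 = 50566 W
P_out = η·P_in = 0.826 × 50566 = 41768 W
n = 1159 rpm
ω = 2π×1159/60 = 121.4 rad/s
τ = P_out/ω = 41768/121.4 = 344.1 N·m
In lb·ft: 344.1/1.356 = 254 lb·ft

254 lb·ft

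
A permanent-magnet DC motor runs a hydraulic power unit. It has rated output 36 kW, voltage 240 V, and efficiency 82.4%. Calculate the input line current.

P_out = 36 kW = 36000 W
P_in = P_out / η = 36000 / 0.824 = 43689 W
I = P_in / V = 43689 / 240 = 182 A

182 A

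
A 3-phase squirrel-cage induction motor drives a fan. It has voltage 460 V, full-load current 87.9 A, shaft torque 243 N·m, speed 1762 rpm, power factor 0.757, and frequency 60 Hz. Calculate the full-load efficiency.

84.6 %

ω = 2π × 1762/60 = 184.5 rad/s; P_out = τω = 243 × 184.5 = 44834 W
P_in = √3·V_L·I_L·cosφ = 1.732 × 460 × 87.9 × 0.757 = 53014 W
η = P_out / P_in = 44834 / 53014 = 0.846 = 84.6%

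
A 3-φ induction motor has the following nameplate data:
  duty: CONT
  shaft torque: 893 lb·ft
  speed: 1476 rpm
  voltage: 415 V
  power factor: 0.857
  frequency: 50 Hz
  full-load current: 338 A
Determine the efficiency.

89.9 %

τ = 893 lb·ft × 1.356 = 1211 N·m
ω = 2π × 1476/60 = 154.6 rad/s; P_out = τω = 1211 × 154.6 = 187221 W
P_in = √3·V_L·I_L·cosφ = 1.732 × 415 × 338 × 0.857 = 208206 W
η = P_out / P_in = 187221 / 208206 = 0.899 = 89.9%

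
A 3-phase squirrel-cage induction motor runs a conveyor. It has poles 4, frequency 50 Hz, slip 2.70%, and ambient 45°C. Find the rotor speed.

n_s = 120f/p = 120×50/4 = 1500 rpm
n = n_s(1 − s) = 1500 × (1 − 0.027) = 1460 rpm

1460 rpm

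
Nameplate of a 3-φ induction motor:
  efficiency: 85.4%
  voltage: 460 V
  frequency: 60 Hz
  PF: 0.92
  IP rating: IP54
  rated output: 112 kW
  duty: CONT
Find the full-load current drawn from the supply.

179 A

P_out = 112 kW = 112000 W
P_in = P_out / η = 112000 / 0.854 = 131148 W
I_L = P_in / (√3·V_L·cosφ) = 131148 / (1.732 × 460 × 0.92) = 179 A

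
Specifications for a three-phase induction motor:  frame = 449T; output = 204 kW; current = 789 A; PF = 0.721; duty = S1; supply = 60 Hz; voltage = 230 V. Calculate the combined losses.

P_in = √3·V·I·cosφ = 1.732×230×789×0.721 = 226615 W
P_out = 204000 W
Losses = P_in − P_out = 226615 − 204000 = 22615 W

22600 W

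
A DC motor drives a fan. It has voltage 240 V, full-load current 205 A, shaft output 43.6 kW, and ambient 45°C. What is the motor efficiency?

P_out = 43.6 kW = 43600 W
P_in = V·I = 240 × 205 = 49200 W
η = P_out / P_in = 43600 / 49200 = 0.886 = 88.6%

88.6 %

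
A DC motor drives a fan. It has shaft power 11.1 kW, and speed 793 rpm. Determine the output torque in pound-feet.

ω = 2π × 793/60 = 83.04 rad/s
τ = P/ω = 11100/83.04 = 133.7 N·m
In lb·ft: 133.7/1.356 = 98.6 lb·ft

98.6 lb·ft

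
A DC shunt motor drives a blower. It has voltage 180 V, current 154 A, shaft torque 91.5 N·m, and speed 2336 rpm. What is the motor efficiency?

ω = 2π × 2336/60 = 244.6 rad/s; P_out = τω = 91.5 × 244.6 = 22381 W
P_in = V·I = 180 × 154 = 27720 W
η = P_out / P_in = 22381 / 27720 = 0.807 = 80.7%

80.7 %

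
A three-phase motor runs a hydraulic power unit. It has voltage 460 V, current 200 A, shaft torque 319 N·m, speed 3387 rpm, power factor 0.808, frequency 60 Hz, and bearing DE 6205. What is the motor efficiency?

ω = 2π × 3387/60 = 354.7 rad/s; P_out = τω = 319 × 354.7 = 113149 W
P_in = √3·V_L·I_L·cosφ = 1.732 × 460 × 200 × 0.808 = 128750 W
η = P_out / P_in = 113149 / 128750 = 0.879 = 87.9%

87.9 %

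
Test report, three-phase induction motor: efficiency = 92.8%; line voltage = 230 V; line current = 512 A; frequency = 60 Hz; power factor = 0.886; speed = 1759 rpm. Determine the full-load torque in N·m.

910 N·m

P_in = √3·V·I·cosφ = 1.732 × 230 × 512 × 0.886 = 180709 W
P_out = η·P_in = 0.928 × 180709 = 167698 W
n = 1759 rpm
ω = 2π×1759/60 = 184.2 rad/s
τ = P_out/ω = 167698/184.2 = 910 N·m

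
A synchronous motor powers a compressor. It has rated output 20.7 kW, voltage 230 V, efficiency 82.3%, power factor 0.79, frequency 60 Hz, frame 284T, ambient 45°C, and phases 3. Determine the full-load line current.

P_out = 20.7 kW = 20700 W
P_in = P_out / η = 20700 / 0.823 = 25152 W
I_L = P_in / (√3·V_L·cosφ) = 25152 / (1.732 × 230 × 0.79) = 79.9 A

79.9 A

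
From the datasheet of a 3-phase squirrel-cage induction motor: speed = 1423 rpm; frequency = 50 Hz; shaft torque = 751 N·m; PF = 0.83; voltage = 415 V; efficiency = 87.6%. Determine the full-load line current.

214 A

ω = 2π×1423/60 = 149 rad/s; P_out = τω = 751 × 149 = 111899 W
P_in = P_out / η = 111899 / 0.876 = 127739 W
I_L = P_in / (√3·V_L·cosφ) = 127739 / (1.732 × 415 × 0.83) = 214 A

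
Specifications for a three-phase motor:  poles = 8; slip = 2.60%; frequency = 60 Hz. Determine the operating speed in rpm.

n_s = 120f/p = 120×60/8 = 900 rpm
n = n_s(1 − s) = 900 × (1 − 0.026) = 877 rpm

877 rpm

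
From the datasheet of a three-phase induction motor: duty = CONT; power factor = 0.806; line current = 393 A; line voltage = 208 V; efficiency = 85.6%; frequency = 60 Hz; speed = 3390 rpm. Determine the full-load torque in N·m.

P_in = √3·V·I·cosφ = 1.732 × 208 × 393 × 0.806 = 114114 W
P_out = η·P_in = 0.856 × 114114 = 97682 W
n = 3390 rpm
ω = 2π×3390/60 = 355 rad/s
τ = P_out/ω = 97682/355 = 275 N·m

275 N·m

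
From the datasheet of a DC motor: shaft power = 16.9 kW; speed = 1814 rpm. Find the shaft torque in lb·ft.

ω = 2π × 1814/60 = 190 rad/s
τ = P/ω = 16900/190 = 88.95 N·m
In lb·ft: 88.95/1.356 = 65.6 lb·ft

65.6 lb·ft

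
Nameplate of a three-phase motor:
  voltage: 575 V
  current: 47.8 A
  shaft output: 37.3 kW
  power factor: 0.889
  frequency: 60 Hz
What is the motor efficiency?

P_out = 37.3 kW = 37300 W
P_in = √3·V_L·I_L·cosφ = 1.732 × 575 × 47.8 × 0.889 = 42320 W
η = P_out / P_in = 37300 / 42320 = 0.881 = 88.1%

88.1 %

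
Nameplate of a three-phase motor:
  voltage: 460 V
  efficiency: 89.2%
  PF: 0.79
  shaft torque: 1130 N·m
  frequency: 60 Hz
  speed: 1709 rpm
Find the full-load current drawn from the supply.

360 A

ω = 2π×1709/60 = 179 rad/s; P_out = τω = 1130 × 179 = 202270 W
P_in = P_out / η = 202270 / 0.892 = 226760 W
I_L = P_in / (√3·V_L·cosφ) = 226760 / (1.732 × 460 × 0.79) = 360 A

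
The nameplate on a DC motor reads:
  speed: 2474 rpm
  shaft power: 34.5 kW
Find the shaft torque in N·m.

ω = 2π × 2474/60 = 259.1 rad/s
τ = P/ω = 34500/259.1 = 133 N·m

133 N·m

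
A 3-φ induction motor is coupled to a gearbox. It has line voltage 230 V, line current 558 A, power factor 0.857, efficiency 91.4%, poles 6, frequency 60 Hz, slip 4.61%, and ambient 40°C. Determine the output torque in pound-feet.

1070 lb·ft

P_in = √3·V·I·cosφ = 1.732 × 230 × 558 × 0.857 = 190498 W
P_out = η·P_in = 0.914 × 190498 = 174115 W
n_s = 120×60/6 = 1200 rpm; n = 1200×(1−0.0461) = 1145 rpm
ω = 2π×1145/60 = 119.9 rad/s
τ = P_out/ω = 174115/119.9 = 1452 N·m
In lb·ft: 1452/1.356 = 1070 lb·ft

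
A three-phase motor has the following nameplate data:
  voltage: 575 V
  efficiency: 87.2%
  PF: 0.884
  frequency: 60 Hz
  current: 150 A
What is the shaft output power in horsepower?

P_in = √3·V·I·cosφ = 1.732 × 575 × 150 × 0.884 = 132056 W
P_out = η·P_in = 0.872 × 132056 = 115153 W
= 115153/746 = 154 HP

154 HP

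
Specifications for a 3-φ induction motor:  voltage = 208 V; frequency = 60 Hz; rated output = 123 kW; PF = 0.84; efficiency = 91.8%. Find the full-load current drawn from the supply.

443 A

P_out = 123 kW = 123000 W
P_in = P_out / η = 123000 / 0.918 = 133987 W
I_L = P_in / (√3·V_L·cosφ) = 133987 / (1.732 × 208 × 0.84) = 443 A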